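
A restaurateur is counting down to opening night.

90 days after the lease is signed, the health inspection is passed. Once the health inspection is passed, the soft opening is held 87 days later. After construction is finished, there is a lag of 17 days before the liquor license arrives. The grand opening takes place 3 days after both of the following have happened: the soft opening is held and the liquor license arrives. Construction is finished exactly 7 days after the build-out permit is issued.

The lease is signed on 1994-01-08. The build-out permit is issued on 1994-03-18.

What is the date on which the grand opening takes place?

1994-07-07

The lease is signed: Jan 8, 1994.
The health inspection is passed: Jan 8, 1994 + 90 days = Apr 8, 1994.
The soft opening is held: Apr 8, 1994 + 87 days = Jul 4, 1994.
The build-out permit is issued: Mar 18, 1994.
Construction is finished: Mar 18, 1994 + 7 days = Mar 25, 1994.
The liquor license arrives: Mar 25, 1994 + 17 days = Apr 11, 1994.
Both prerequisites met — the soft opening is held (Jul 4, 1994), the liquor license arrives (Apr 11, 1994); the later is Jul 4, 1994.
The grand opening takes place: Jul 4, 1994 + 3 days = Jul 7, 1994.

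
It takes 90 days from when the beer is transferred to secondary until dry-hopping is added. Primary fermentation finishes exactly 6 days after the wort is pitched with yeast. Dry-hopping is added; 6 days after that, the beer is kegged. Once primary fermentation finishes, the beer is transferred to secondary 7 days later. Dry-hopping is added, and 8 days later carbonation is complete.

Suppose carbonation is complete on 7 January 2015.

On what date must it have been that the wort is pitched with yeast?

18 September 2014

Carbonation is complete: Jan 7, 2015.
Dry-hopping is added: Jan 7, 2015 − 8 days = Dec 30, 2014.
The beer is transferred to secondary: Dec 30, 2014 − 90 days = Oct 1, 2014.
Primary fermentation finishes: Oct 1, 2014 − 7 days = Sep 24, 2014.
The wort is pitched with yeast: Sep 24, 2014 − 6 days = Sep 18, 2014.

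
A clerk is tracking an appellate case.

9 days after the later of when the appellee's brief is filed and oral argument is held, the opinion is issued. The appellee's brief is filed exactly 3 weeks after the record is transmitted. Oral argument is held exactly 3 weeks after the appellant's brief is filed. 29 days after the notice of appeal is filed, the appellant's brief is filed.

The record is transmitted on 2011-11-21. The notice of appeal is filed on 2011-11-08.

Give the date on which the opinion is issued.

2012-01-06

The record is transmitted: Nov 21, 2011.
The appellee's brief is filed: Nov 21, 2011 + 3 weeks = Dec 12, 2011.
The notice of appeal is filed: Nov 8, 2011.
The appellant's brief is filed: Nov 8, 2011 + 29 days = Dec 7, 2011.
Oral argument is held: Dec 7, 2011 + 3 weeks = Dec 28, 2011.
Both prerequisites met — the appellee's brief is filed (Dec 12, 2011), oral argument is held (Dec 28, 2011); the later is Dec 28, 2011.
The opinion is issued: Dec 28, 2011 + 9 days = Jan 6, 2012.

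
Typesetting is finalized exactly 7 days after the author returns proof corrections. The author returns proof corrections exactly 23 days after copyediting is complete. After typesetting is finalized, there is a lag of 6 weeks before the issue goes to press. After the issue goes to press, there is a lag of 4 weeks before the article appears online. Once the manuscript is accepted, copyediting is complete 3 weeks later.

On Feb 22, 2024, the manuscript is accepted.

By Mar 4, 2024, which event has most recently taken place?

The manuscript is accepted: Feb 22, 2024.
Copyediting is complete: Feb 22, 2024 + 3 weeks = Mar 14, 2024.
The author returns proof corrections: Mar 14, 2024 + 23 days = Apr 6, 2024.
Typesetting is finalized: Apr 6, 2024 + 7 days = Apr 13, 2024.
The issue goes to press: Apr 13, 2024 + 6 weeks = May 25, 2024.
The article appears online: May 25, 2024 + 4 weeks = Jun 22, 2024.
Mar 4, 2024 falls between when the manuscript is accepted (Feb 22, 2024) and when copyediting is complete (Mar 14, 2024).

The manuscript is accepted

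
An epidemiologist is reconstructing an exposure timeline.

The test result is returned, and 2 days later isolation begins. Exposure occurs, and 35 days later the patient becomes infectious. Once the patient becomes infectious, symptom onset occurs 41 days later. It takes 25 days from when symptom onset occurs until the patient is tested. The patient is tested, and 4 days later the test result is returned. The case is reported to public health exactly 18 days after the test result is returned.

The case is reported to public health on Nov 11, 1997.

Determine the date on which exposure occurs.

Jul 11, 1997

The case is reported to public health: Nov 11, 1997.
The test result is returned: Nov 11, 1997 − 18 days = Oct 24, 1997.
The patient is tested: Oct 24, 1997 − 4 days = Oct 20, 1997.
Symptom onset occurs: Oct 20, 1997 − 25 days = Sep 25, 1997.
The patient becomes infectious: Sep 25, 1997 − 41 days = Aug 15, 1997.
Exposure occurs: Aug 15, 1997 − 35 days = Jul 11, 1997.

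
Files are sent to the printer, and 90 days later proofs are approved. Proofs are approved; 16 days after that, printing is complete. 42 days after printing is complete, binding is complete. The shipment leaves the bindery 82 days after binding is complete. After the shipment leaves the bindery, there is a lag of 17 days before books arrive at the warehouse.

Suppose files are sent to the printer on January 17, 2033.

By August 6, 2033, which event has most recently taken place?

Files are sent to the printer: Jan 17, 2033.
Proofs are approved: Jan 17, 2033 + 90 days = Apr 17, 2033.
Printing is complete: Apr 17, 2033 + 16 days = May 3, 2033.
Binding is complete: May 3, 2033 + 42 days = Jun 14, 2033.
The shipment leaves the bindery: Jun 14, 2033 + 82 days = Sep 4, 2033.
Books arrive at the warehouse: Sep 4, 2033 + 17 days = Sep 21, 2033.
Aug 6, 2033 falls between when binding is complete (Jun 14, 2033) and when the shipment leaves the bindery (Sep 4, 2033).

Binding is complete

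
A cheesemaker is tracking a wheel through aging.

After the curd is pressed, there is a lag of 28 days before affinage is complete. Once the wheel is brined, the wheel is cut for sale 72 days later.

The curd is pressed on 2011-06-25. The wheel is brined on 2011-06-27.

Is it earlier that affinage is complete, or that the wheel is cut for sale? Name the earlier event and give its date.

Affinage is complete — 2011-07-23

The curd is pressed: Jun 25, 2011.
Affinage is complete: Jun 25, 2011 + 28 days = Jul 23, 2011.
The wheel is brined: Jun 27, 2011.
The wheel is cut for sale: Jun 27, 2011 + 72 days = Sep 7, 2011.
Comparing: affinage is complete on Jul 23, 2011 vs the wheel is cut for sale on Sep 7, 2011. Earlier: affinage is complete.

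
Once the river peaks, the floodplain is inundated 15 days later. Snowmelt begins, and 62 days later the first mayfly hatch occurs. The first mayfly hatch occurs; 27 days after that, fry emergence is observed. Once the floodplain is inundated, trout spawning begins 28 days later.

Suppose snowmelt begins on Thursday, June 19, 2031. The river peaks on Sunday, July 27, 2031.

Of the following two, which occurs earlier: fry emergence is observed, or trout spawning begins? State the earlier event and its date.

Trout spawning begins — Monday, September 8, 2031

Snowmelt begins: Jun 19, 2031.
The first mayfly hatch occurs: Jun 19, 2031 + 62 days = Aug 20, 2031.
Fry emergence is observed: Aug 20, 2031 + 27 days = Sep 16, 2031.
The river peaks: Jul 27, 2031.
The floodplain is inundated: Jul 27, 2031 + 15 days = Aug 11, 2031.
Trout spawning begins: Aug 11, 2031 + 28 days = Sep 8, 2031.
Comparing: fry emergence is observed on Sep 16, 2031 vs trout spawning begins on Sep 8, 2031. Earlier: trout spawning begins.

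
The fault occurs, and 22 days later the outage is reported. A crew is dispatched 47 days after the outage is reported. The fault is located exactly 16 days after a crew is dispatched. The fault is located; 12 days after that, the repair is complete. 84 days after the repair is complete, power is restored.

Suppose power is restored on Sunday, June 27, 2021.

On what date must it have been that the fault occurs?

Power is restored: Jun 27, 2021.
The repair is complete: Jun 27, 2021 − 84 days = Apr 4, 2021.
The fault is located: Apr 4, 2021 − 12 days = Mar 23, 2021.
A crew is dispatched: Mar 23, 2021 − 16 days = Mar 7, 2021.
The outage is reported: Mar 7, 2021 − 47 days = Jan 19, 2021.
The fault occurs: Jan 19, 2021 − 22 days = Dec 28, 2020.

Monday, December 28, 2020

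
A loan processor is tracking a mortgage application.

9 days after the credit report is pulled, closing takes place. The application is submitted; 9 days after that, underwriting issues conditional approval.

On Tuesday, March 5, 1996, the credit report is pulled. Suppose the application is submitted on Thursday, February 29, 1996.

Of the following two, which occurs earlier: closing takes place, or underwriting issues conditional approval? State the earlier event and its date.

Underwriting issues conditional approval — Saturday, March 9, 1996

The credit report is pulled: Mar 5, 1996.
Closing takes place: Mar 5, 1996 + 9 days = Mar 14, 1996.
The application is submitted: Feb 29, 1996.
Underwriting issues conditional approval: Feb 29, 1996 + 9 days = Mar 9, 1996.
Comparing: closing takes place on Mar 14, 1996 vs underwriting issues conditional approval on Mar 9, 1996. Earlier: underwriting issues conditional approval.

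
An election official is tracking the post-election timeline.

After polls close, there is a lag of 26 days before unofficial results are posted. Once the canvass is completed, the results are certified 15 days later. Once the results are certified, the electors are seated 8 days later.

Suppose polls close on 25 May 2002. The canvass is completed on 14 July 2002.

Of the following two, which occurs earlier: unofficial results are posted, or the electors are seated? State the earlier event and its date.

Polls close: May 25, 2002.
Unofficial results are posted: May 25, 2002 + 26 days = Jun 20, 2002.
The canvass is completed: Jul 14, 2002.
The results are certified: Jul 14, 2002 + 15 days = Jul 29, 2002.
The electors are seated: Jul 29, 2002 + 8 days = Aug 6, 2002.
Comparing: unofficial results are posted on Jun 20, 2002 vs the electors are seated on Aug 6, 2002. Earlier: unofficial results are posted.

Unofficial results are posted — 20 June 2002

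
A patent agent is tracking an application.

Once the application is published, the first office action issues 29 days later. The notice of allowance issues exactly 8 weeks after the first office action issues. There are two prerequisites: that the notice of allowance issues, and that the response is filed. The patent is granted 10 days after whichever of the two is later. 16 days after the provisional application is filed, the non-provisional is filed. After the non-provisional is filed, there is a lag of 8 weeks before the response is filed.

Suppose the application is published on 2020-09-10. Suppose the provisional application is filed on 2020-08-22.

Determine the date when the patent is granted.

2020-12-14

The application is published: Sep 10, 2020.
The first office action issues: Sep 10, 2020 + 29 days = Oct 9, 2020.
The notice of allowance issues: Oct 9, 2020 + 8 weeks = Dec 4, 2020.
The provisional application is filed: Aug 22, 2020.
The non-provisional is filed: Aug 22, 2020 + 16 days = Sep 7, 2020.
The response is filed: Sep 7, 2020 + 8 weeks = Nov 2, 2020.
Both prerequisites met — the notice of allowance issues (Dec 4, 2020), the response is filed (Nov 2, 2020); the later is Dec 4, 2020.
The patent is granted: Dec 4, 2020 + 10 days = Dec 14, 2020.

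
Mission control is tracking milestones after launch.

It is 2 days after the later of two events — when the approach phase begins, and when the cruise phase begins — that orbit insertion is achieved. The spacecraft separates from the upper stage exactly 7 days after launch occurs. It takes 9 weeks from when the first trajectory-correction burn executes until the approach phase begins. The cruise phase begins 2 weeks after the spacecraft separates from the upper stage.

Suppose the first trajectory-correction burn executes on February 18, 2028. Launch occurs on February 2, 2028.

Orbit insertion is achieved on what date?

April 23, 2028

The first trajectory-correction burn executes: Feb 18, 2028.
The approach phase begins: Feb 18, 2028 + 9 weeks = Apr 21, 2028.
Launch occurs: Feb 2, 2028.
The spacecraft separates from the upper stage: Feb 2, 2028 + 7 days = Feb 9, 2028.
The cruise phase begins: Feb 9, 2028 + 2 weeks = Feb 23, 2028.
Both prerequisites met — the approach phase begins (Apr 21, 2028), the cruise phase begins (Feb 23, 2028); the later is Apr 21, 2028.
Orbit insertion is achieved: Apr 21, 2028 + 2 days = Apr 23, 2028.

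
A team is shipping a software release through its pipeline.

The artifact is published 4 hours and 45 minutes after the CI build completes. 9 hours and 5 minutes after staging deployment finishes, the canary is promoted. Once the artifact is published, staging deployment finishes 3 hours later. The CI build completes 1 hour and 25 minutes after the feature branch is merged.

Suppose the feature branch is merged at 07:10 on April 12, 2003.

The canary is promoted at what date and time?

The feature branch is merged: 07:10 Apr 12, 2003.
The CI build completes: 07:10 Apr 12, 2003 + 1h25m = 08:35 Apr 12, 2003.
The artifact is published: 08:35 Apr 12, 2003 + 4h45m = 13:20 Apr 12, 2003.
Staging deployment finishes: 13:20 Apr 12, 2003 + 3h = 16:20 Apr 12, 2003.
The canary is promoted: 16:20 Apr 12, 2003 + 9h05m = 01:25 Apr 13, 2003.

01:25 on April 13, 2003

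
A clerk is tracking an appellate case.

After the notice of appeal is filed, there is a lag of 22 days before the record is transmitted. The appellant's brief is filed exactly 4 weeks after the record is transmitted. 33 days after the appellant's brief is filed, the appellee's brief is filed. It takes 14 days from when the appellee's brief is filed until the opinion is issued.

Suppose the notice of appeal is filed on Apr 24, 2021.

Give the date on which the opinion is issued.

Jul 30, 2021

The notice of appeal is filed: Apr 24, 2021.
The record is transmitted: Apr 24, 2021 + 22 days = May 16, 2021.
The appellant's brief is filed: May 16, 2021 + 4 weeks = Jun 13, 2021.
The appellee's brief is filed: Jun 13, 2021 + 33 days = Jul 16, 2021.
The opinion is issued: Jul 16, 2021 + 14 days = Jul 30, 2021.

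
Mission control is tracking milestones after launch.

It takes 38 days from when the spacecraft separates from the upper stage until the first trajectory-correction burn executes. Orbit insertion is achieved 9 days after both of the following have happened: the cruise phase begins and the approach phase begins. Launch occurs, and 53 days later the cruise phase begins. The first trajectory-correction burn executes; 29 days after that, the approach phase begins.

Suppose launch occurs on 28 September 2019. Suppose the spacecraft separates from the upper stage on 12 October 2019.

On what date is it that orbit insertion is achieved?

27 December 2019

Launch occurs: Sep 28, 2019.
The cruise phase begins: Sep 28, 2019 + 53 days = Nov 20, 2019.
The spacecraft separates from the upper stage: Oct 12, 2019.
The first trajectory-correction burn executes: Oct 12, 2019 + 38 days = Nov 19, 2019.
The approach phase begins: Nov 19, 2019 + 29 days = Dec 18, 2019.
Both prerequisites met — the cruise phase begins (Nov 20, 2019), the approach phase begins (Dec 18, 2019); the later is Dec 18, 2019.
Orbit insertion is achieved: Dec 18, 2019 + 9 days = Dec 27, 2019.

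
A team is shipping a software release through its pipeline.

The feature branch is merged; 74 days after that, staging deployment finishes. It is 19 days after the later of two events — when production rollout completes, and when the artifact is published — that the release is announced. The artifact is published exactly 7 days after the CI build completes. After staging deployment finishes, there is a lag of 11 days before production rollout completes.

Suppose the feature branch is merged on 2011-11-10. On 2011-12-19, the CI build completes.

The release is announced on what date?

2012-02-22

The feature branch is merged: Nov 10, 2011.
Staging deployment finishes: Nov 10, 2011 + 74 days = Jan 23, 2012.
Production rollout completes: Jan 23, 2012 + 11 days = Feb 3, 2012.
The CI build completes: Dec 19, 2011.
The artifact is published: Dec 19, 2011 + 7 days = Dec 26, 2011.
Both prerequisites met — production rollout completes (Feb 3, 2012), the artifact is published (Dec 26, 2011); the later is Feb 3, 2012.
The release is announced: Feb 3, 2012 + 19 days = Feb 22, 2012.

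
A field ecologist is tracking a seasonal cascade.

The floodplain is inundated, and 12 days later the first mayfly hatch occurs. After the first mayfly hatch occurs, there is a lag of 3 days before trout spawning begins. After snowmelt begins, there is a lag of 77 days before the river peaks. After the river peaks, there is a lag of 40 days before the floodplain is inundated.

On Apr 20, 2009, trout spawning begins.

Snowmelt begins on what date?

Dec 9, 2008

Trout spawning begins: Apr 20, 2009.
The first mayfly hatch occurs: Apr 20, 2009 − 3 days = Apr 17, 2009.
The floodplain is inundated: Apr 17, 2009 − 12 days = Apr 5, 2009.
The river peaks: Apr 5, 2009 − 40 days = Feb 24, 2009.
Snowmelt begins: Feb 24, 2009 − 77 days = Dec 9, 2008.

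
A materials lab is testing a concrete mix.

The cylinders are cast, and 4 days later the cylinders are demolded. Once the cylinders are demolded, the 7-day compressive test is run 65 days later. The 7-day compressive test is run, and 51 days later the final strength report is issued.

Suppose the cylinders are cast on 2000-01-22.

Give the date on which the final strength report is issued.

2000-05-21

The cylinders are cast: Jan 22, 2000.
The cylinders are demolded: Jan 22, 2000 + 4 days = Jan 26, 2000.
The 7-day compressive test is run: Jan 26, 2000 + 65 days = Mar 31, 2000.
The final strength report is issued: Mar 31, 2000 + 51 days = May 21, 2000.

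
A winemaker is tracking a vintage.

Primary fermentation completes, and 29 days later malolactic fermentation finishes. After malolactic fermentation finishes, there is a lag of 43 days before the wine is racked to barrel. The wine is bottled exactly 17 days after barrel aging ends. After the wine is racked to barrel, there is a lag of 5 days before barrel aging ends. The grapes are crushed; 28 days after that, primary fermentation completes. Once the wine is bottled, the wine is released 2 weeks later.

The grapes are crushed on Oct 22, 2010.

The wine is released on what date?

Mar 7, 2011

The grapes are crushed: Oct 22, 2010.
Primary fermentation completes: Oct 22, 2010 + 28 days = Nov 19, 2010.
Malolactic fermentation finishes: Nov 19, 2010 + 29 days = Dec 18, 2010.
The wine is racked to barrel: Dec 18, 2010 + 43 days = Jan 30, 2011.
Barrel aging ends: Jan 30, 2011 + 5 days = Feb 4, 2011.
The wine is bottled: Feb 4, 2011 + 17 days = Feb 21, 2011.
The wine is released: Feb 21, 2011 + 2 weeks = Mar 7, 2011.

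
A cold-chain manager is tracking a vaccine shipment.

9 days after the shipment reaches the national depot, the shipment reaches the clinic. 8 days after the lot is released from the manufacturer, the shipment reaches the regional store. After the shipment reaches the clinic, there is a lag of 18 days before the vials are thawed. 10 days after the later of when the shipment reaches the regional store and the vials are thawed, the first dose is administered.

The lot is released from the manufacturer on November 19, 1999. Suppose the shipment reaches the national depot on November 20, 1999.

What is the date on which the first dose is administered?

December 27, 1999

The lot is released from the manufacturer: Nov 19, 1999.
The shipment reaches the regional store: Nov 19, 1999 + 8 days = Nov 27, 1999.
The shipment reaches the national depot: Nov 20, 1999.
The shipment reaches the clinic: Nov 20, 1999 + 9 days = Nov 29, 1999.
The vials are thawed: Nov 29, 1999 + 18 days = Dec 17, 1999.
Both prerequisites met — the shipment reaches the regional store (Nov 27, 1999), the vials are thawed (Dec 17, 1999); the later is Dec 17, 1999.
The first dose is administered: Dec 17, 1999 + 10 days = Dec 27, 1999.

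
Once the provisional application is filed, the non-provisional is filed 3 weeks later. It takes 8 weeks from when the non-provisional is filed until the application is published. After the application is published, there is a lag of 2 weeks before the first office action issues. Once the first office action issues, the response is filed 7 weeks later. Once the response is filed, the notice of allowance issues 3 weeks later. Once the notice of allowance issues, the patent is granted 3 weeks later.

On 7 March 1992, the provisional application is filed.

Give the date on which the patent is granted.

The provisional application is filed: Mar 7, 1992.
The non-provisional is filed: Mar 7, 1992 + 3 weeks = Mar 28, 1992.
The application is published: Mar 28, 1992 + 8 weeks = May 23, 1992.
The first office action issues: May 23, 1992 + 2 weeks = Jun 6, 1992.
The response is filed: Jun 6, 1992 + 7 weeks = Jul 25, 1992.
The notice of allowance issues: Jul 25, 1992 + 3 weeks = Aug 15, 1992.
The patent is granted: Aug 15, 1992 + 3 weeks = Sep 5, 1992.

5 September 1992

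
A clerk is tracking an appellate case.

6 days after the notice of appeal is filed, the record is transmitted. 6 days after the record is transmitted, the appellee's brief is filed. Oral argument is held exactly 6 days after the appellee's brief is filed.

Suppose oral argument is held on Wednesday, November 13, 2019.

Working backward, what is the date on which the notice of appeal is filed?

Saturday, October 26, 2019

Oral argument is held: Nov 13, 2019.
The appellee's brief is filed: Nov 13, 2019 − 6 days = Nov 7, 2019.
The record is transmitted: Nov 7, 2019 − 6 days = Nov 1, 2019.
The notice of appeal is filed: Nov 1, 2019 − 6 days = Oct 26, 2019.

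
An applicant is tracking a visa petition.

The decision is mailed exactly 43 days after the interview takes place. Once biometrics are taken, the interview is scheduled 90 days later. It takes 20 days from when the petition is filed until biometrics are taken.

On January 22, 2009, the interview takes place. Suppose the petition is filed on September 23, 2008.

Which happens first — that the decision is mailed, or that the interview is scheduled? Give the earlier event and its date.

The interview takes place: Jan 22, 2009.
The decision is mailed: Jan 22, 2009 + 43 days = Mar 6, 2009.
The petition is filed: Sep 23, 2008.
Biometrics are taken: Sep 23, 2008 + 20 days = Oct 13, 2008.
The interview is scheduled: Oct 13, 2008 + 90 days = Jan 11, 2009.
Comparing: the decision is mailed on Mar 6, 2009 vs the interview is scheduled on Jan 11, 2009. Earlier: the interview is scheduled.

The interview is scheduled — January 11, 2009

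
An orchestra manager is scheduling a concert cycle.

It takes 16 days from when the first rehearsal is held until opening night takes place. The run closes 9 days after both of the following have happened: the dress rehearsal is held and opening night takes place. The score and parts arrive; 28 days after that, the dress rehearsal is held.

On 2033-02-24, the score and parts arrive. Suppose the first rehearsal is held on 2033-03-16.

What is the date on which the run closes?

The score and parts arrive: Feb 24, 2033.
The dress rehearsal is held: Feb 24, 2033 + 28 days = Mar 24, 2033.
The first rehearsal is held: Mar 16, 2033.
Opening night takes place: Mar 16, 2033 + 16 days = Apr 1, 2033.
Both prerequisites met — the dress rehearsal is held (Mar 24, 2033), opening night takes place (Apr 1, 2033); the later is Apr 1, 2033.
The run closes: Apr 1, 2033 + 9 days = Apr 10, 2033.

2033-04-10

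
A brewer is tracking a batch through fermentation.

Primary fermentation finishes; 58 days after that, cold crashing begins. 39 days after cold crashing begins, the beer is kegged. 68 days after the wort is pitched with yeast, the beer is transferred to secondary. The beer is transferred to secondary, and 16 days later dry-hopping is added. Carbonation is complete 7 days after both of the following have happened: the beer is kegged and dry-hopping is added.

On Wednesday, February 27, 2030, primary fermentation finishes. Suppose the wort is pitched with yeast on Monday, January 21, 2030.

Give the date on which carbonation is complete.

Tuesday, June 11, 2030

Primary fermentation finishes: Feb 27, 2030.
Cold crashing begins: Feb 27, 2030 + 58 days = Apr 26, 2030.
The beer is kegged: Apr 26, 2030 + 39 days = Jun 4, 2030.
The wort is pitched with yeast: Jan 21, 2030.
The beer is transferred to secondary: Jan 21, 2030 + 68 days = Mar 30, 2030.
Dry-hopping is added: Mar 30, 2030 + 16 days = Apr 15, 2030.
Both prerequisites met — the beer is kegged (Jun 4, 2030), dry-hopping is added (Apr 15, 2030); the later is Jun 4, 2030.
Carbonation is complete: Jun 4, 2030 + 7 days = Jun 11, 2030.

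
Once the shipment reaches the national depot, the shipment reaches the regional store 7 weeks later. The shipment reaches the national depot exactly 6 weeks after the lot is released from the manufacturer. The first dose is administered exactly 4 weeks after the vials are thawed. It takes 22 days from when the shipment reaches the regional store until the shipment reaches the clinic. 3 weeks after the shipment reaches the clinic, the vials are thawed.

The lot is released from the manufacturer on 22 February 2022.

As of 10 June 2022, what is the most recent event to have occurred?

The lot is released from the manufacturer: Feb 22, 2022.
The shipment reaches the national depot: Feb 22, 2022 + 6 weeks = Apr 5, 2022.
The shipment reaches the regional store: Apr 5, 2022 + 7 weeks = May 24, 2022.
The shipment reaches the clinic: May 24, 2022 + 22 days = Jun 15, 2022.
The vials are thawed: Jun 15, 2022 + 3 weeks = Jul 6, 2022.
The first dose is administered: Jul 6, 2022 + 4 weeks = Aug 3, 2022.
Jun 10, 2022 falls between when the shipment reaches the regional store (May 24, 2022) and when the shipment reaches the clinic (Jun 15, 2022).

The shipment reaches the regional store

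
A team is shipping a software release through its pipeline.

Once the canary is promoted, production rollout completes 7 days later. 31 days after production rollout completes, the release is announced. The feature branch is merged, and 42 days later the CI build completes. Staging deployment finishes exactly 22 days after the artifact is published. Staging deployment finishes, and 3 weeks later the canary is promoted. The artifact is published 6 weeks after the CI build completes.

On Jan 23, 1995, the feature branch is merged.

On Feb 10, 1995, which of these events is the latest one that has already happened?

The feature branch is merged

The feature branch is merged: Jan 23, 1995.
The CI build completes: Jan 23, 1995 + 42 days = Mar 6, 1995.
The artifact is published: Mar 6, 1995 + 6 weeks = Apr 17, 1995.
Staging deployment finishes: Apr 17, 1995 + 22 days = May 9, 1995.
The canary is promoted: May 9, 1995 + 3 weeks = May 30, 1995.
Production rollout completes: May 30, 1995 + 7 days = Jun 6, 1995.
The release is announced: Jun 6, 1995 + 31 days = Jul 7, 1995.
Feb 10, 1995 falls between when the feature branch is merged (Jan 23, 1995) and when the CI build completes (Mar 6, 1995).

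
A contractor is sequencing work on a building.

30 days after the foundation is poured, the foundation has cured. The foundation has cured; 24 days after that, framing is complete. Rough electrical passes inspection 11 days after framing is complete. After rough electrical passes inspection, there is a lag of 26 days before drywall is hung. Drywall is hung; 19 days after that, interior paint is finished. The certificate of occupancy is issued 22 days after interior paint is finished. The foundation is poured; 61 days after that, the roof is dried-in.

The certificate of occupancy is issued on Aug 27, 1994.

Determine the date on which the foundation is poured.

The certificate of occupancy is issued: Aug 27, 1994.
Interior paint is finished: Aug 27, 1994 − 22 days = Aug 5, 1994.
Drywall is hung: Aug 5, 1994 − 19 days = Jul 17, 1994.
Rough electrical passes inspection: Jul 17, 1994 − 26 days = Jun 21, 1994.
Framing is complete: Jun 21, 1994 − 11 days = Jun 10, 1994.
The foundation has cured: Jun 10, 1994 − 24 days = May 17, 1994.
The foundation is poured: May 17, 1994 − 30 days = Apr 17, 1994.

Apr 17, 1994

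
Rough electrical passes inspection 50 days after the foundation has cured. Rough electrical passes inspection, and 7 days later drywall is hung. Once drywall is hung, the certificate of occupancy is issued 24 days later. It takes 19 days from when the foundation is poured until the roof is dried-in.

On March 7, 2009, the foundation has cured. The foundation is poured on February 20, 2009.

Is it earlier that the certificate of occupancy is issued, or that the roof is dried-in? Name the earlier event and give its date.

The roof is dried-in — March 11, 2009

The foundation has cured: Mar 7, 2009.
Rough electrical passes inspection: Mar 7, 2009 + 50 days = Apr 26, 2009.
Drywall is hung: Apr 26, 2009 + 7 days = May 3, 2009.
The certificate of occupancy is issued: May 3, 2009 + 24 days = May 27, 2009.
The foundation is poured: Feb 20, 2009.
The roof is dried-in: Feb 20, 2009 + 19 days = Mar 11, 2009.
Comparing: the certificate of occupancy is issued on May 27, 2009 vs the roof is dried-in on Mar 11, 2009. Earlier: the roof is dried-in.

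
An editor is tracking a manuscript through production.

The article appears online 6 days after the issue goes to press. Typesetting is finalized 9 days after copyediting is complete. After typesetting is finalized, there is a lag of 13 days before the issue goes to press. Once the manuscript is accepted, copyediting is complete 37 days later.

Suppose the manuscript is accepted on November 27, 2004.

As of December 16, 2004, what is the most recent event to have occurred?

The manuscript is accepted: Nov 27, 2004.
Copyediting is complete: Nov 27, 2004 + 37 days = Jan 3, 2005.
Typesetting is finalized: Jan 3, 2005 + 9 days = Jan 12, 2005.
The issue goes to press: Jan 12, 2005 + 13 days = Jan 25, 2005.
The article appears online: Jan 25, 2005 + 6 days = Jan 31, 2005.
Dec 16, 2004 falls between when the manuscript is accepted (Nov 27, 2004) and when copyediting is complete (Jan 3, 2005).

The manuscript is accepted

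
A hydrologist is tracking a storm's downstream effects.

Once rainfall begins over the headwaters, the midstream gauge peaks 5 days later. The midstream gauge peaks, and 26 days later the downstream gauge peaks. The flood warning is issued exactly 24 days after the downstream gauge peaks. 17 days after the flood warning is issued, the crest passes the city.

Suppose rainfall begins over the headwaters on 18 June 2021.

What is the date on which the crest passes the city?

29 August 2021

Rainfall begins over the headwaters: Jun 18, 2021.
The midstream gauge peaks: Jun 18, 2021 + 5 days = Jun 23, 2021.
The downstream gauge peaks: Jun 23, 2021 + 26 days = Jul 19, 2021.
The flood warning is issued: Jul 19, 2021 + 24 days = Aug 12, 2021.
The crest passes the city: Aug 12, 2021 + 17 days = Aug 29, 2021.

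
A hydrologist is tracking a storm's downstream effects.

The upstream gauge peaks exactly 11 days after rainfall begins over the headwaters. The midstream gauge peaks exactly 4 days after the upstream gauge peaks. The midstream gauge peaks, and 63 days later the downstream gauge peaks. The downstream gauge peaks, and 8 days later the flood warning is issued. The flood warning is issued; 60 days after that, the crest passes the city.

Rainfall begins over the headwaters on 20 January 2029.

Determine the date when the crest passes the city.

Rainfall begins over the headwaters: Jan 20, 2029.
The upstream gauge peaks: Jan 20, 2029 + 11 days = Jan 31, 2029.
The midstream gauge peaks: Jan 31, 2029 + 4 days = Feb 4, 2029.
The downstream gauge peaks: Feb 4, 2029 + 63 days = Apr 8, 2029.
The flood warning is issued: Apr 8, 2029 + 8 days = Apr 16, 2029.
The crest passes the city: Apr 16, 2029 + 60 days = Jun 15, 2029.

15 June 2029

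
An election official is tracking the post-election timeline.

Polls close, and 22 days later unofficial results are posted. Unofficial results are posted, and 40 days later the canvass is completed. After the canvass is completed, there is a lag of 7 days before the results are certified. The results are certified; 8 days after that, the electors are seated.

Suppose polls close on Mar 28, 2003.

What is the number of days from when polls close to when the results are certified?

69 days

Causal path: polls close → unofficial results are posted → the canvass is completed → the results are certified.
Total delay along the path: 22 + 40 + 7 = 69 days.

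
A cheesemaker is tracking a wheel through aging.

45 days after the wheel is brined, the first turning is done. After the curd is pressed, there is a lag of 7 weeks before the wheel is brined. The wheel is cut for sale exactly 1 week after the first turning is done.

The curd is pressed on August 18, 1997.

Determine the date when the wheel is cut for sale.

The curd is pressed: Aug 18, 1997.
The wheel is brined: Aug 18, 1997 + 7 weeks = Oct 6, 1997.
The first turning is done: Oct 6, 1997 + 45 days = Nov 20, 1997.
The wheel is cut for sale: Nov 20, 1997 + 1 week = Nov 27, 1997.

November 27, 1997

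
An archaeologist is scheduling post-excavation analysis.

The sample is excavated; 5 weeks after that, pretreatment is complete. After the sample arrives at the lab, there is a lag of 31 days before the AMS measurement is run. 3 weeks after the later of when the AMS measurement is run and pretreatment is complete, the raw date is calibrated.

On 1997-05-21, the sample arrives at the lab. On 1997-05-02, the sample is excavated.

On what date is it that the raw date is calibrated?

1997-07-12

The sample arrives at the lab: May 21, 1997.
The AMS measurement is run: May 21, 1997 + 31 days = Jun 21, 1997.
The sample is excavated: May 2, 1997.
Pretreatment is complete: May 2, 1997 + 5 weeks = Jun 6, 1997.
Both prerequisites met — the AMS measurement is run (Jun 21, 1997), pretreatment is complete (Jun 6, 1997); the later is Jun 21, 1997.
The raw date is calibrated: Jun 21, 1997 + 3 weeks = Jul 12, 1997.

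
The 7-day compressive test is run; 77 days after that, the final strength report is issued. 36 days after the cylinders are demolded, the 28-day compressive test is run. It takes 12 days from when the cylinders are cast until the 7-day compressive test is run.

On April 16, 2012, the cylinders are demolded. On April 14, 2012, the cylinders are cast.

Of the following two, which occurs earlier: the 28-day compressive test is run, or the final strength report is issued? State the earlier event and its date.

The 28-day compressive test is run — May 22, 2012

The cylinders are demolded: Apr 16, 2012.
The 28-day compressive test is run: Apr 16, 2012 + 36 days = May 22, 2012.
The cylinders are cast: Apr 14, 2012.
The 7-day compressive test is run: Apr 14, 2012 + 12 days = Apr 26, 2012.
The final strength report is issued: Apr 26, 2012 + 77 days = Jul 12, 2012.
Comparing: the 28-day compressive test is run on May 22, 2012 vs the final strength report is issued on Jul 12, 2012. Earlier: the 28-day compressive test is run.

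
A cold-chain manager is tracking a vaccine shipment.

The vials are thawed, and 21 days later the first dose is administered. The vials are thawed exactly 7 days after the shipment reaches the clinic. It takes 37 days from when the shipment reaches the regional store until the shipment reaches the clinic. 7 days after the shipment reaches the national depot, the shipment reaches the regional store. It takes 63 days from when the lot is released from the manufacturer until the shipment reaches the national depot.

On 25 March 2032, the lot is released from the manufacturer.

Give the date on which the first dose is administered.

The lot is released from the manufacturer: Mar 25, 2032.
The shipment reaches the national depot: Mar 25, 2032 + 63 days = May 27, 2032.
The shipment reaches the regional store: May 27, 2032 + 7 days = Jun 3, 2032.
The shipment reaches the clinic: Jun 3, 2032 + 37 days = Jul 10, 2032.
The vials are thawed: Jul 10, 2032 + 7 days = Jul 17, 2032.
The first dose is administered: Jul 17, 2032 + 21 days = Aug 7, 2032.

7 August 2032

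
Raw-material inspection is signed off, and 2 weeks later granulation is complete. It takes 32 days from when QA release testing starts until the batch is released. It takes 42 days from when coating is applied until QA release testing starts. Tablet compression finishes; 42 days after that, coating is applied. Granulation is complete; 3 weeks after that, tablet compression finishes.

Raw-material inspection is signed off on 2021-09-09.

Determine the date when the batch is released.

2022-02-07

Raw-material inspection is signed off: Sep 9, 2021.
Granulation is complete: Sep 9, 2021 + 2 weeks = Sep 23, 2021.
Tablet compression finishes: Sep 23, 2021 + 3 weeks = Oct 14, 2021.
Coating is applied: Oct 14, 2021 + 42 days = Nov 25, 2021.
QA release testing starts: Nov 25, 2021 + 42 days = Jan 6, 2022.
The batch is released: Jan 6, 2022 + 32 days = Feb 7, 2022.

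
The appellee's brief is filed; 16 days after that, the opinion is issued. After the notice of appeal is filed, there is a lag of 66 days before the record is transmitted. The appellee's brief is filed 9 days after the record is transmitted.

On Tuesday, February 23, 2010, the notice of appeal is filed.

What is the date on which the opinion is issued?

Tuesday, May 25, 2010

The notice of appeal is filed: Feb 23, 2010.
The record is transmitted: Feb 23, 2010 + 66 days = Apr 30, 2010.
The appellee's brief is filed: Apr 30, 2010 + 9 days = May 9, 2010.
The opinion is issued: May 9, 2010 + 16 days = May 25, 2010.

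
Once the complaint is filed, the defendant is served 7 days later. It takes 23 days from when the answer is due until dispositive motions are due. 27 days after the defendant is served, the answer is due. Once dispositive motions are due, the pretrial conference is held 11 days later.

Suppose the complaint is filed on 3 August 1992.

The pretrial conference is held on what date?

10 October 1992

The complaint is filed: Aug 3, 1992.
The defendant is served: Aug 3, 1992 + 7 days = Aug 10, 1992.
The answer is due: Aug 10, 1992 + 27 days = Sep 6, 1992.
Dispositive motions are due: Sep 6, 1992 + 23 days = Sep 29, 1992.
The pretrial conference is held: Sep 29, 1992 + 11 days = Oct 10, 1992.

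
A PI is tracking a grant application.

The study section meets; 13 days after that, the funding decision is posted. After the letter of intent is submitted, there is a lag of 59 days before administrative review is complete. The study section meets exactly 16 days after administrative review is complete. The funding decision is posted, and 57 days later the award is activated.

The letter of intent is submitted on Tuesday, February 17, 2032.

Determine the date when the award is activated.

Sunday, July 11, 2032

The letter of intent is submitted: Feb 17, 2032.
Administrative review is complete: Feb 17, 2032 + 59 days = Apr 16, 2032.
The study section meets: Apr 16, 2032 + 16 days = May 2, 2032.
The funding decision is posted: May 2, 2032 + 13 days = May 15, 2032.
The award is activated: May 15, 2032 + 57 days = Jul 11, 2032.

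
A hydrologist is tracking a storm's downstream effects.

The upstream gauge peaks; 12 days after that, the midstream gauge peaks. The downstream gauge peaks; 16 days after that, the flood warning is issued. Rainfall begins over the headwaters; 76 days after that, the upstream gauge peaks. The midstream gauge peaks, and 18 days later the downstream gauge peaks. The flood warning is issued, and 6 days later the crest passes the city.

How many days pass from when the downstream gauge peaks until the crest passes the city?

22 days

Causal path: the downstream gauge peaks → the flood warning is issued → the crest passes the city.
Total delay along the path: 16 + 6 = 22 days.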